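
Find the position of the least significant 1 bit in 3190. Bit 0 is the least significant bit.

3190 = 110001110110
Trailing zeros: 1, so the lowest set bit is bit 1 (value 2).

1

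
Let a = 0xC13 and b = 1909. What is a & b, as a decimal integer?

1041

0xC13 = 110000010011
1909 = 011101110101
AND → 010000010001 = 1041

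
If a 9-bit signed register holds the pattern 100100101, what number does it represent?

-219

pattern = 100100101 (MSB is 1 ⇒ negative)
Invert: 011011010, add 1 → 011011011 = 219, so the value is -219.
(Equivalently: 293 - 2^9 = 293 - 512 = -219.)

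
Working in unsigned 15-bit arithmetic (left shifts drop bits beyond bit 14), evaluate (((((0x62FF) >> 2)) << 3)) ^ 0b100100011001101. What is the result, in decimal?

3381

0x62FF = 110001011111111
→ >> 2 → 001100010111111 = 6335
→ << 3 (mod 2^15) → 100010111111000 = 17912
0b100100011001101 = 100100011001101
→ ^ → 000110100110101 = 3381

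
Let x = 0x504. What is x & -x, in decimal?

x = 10100000100 = 1284
-x (two's complement) = …01011111100
AND   = 00000000100 = 4
(x & -x isolates the lowest set bit of x.)

4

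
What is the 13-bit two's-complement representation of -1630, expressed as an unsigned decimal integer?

6562

1630 in 13 bits: 0011001011110
Invert: 1100110100001
Add 1:  1100110100010 = 6562
(Check: 2^13 - 1630 = 8192 - 1630 = 6562.)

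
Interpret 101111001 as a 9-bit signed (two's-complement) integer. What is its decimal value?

-135

pattern = 101111001 (MSB is 1 ⇒ negative)
Invert: 010000110, add 1 → 010000111 = 135, so the value is -135.
(Equivalently: 377 - 2^9 = 377 - 512 = -135.)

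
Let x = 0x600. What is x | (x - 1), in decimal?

x = 11000000000 = 1536
x - 1 = 10111111111
OR    = 11111111111 = 2047
(x | (x - 1) sets all bits below the lowest set bit.)

2047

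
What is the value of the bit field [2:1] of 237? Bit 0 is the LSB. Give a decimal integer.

v = 0011101101
Shift right by 1: 001110110
Mask low 2 bits: 10 = 2

2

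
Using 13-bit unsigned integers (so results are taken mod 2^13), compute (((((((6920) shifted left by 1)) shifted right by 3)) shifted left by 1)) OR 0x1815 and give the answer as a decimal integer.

6920 = 1101100001000
→ shifted left by 1 (mod 2^13) → 1011000010000 = 5648
→ shifted right by 3 → 0001011000010 = 706
→ shifted left by 1 (mod 2^13) → 0010110000100 = 1412
0x1815 = 1100000010101
→ OR → 1110110010101 = 7573

7573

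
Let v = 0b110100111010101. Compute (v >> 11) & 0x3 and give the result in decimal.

v = 110100111010101
Shift right by 11: 1101
Mask low 2 bits: 01 = 1

1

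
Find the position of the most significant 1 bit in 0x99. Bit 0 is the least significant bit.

0x99 = 10011001
The topmost 1 is at position 7 (since 2^7 = 128 ≤ 153 < 256).

7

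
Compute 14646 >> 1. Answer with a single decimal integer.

14646 = 11100100110110
shift right by 1 → 01110010011011 = 7323
(equivalently, floor(14646 / 2))

7323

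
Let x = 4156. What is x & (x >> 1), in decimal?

28

x = 1000000111100 = 4156
x>>1 = 0100000011110
AND  = 0000000011100 = 28
(x & (x >> 1) has a 1 wherever x has two consecutive 1 bits.)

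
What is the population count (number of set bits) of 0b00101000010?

3

n = 101000010
Count the 1s: 1 + 1 + 1 = 3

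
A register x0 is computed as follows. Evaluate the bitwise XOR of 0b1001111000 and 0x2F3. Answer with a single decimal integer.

139

a = 1001111000
0x2F3 = 1011110011
XOR → 0010001011 = 139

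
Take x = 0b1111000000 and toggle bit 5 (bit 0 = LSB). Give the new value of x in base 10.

x = 1111000000
bit 5 is currently 0; toggle it via x ^ (1 << 5) = x ^ 32
→ 1111100000 = 992

992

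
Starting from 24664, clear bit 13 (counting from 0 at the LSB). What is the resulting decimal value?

x = 110000001011000
bit 13 is currently 1; clear it via x & ~(1 << 13) = x & ~8192
→ 100000001011000 = 16472

16472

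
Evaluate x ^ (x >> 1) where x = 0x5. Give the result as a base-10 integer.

x = 101 = 5
x>>1 = 010
XOR  = 111 = 7
(x ^ (x >> 1) gives the standard binary-reflected Gray code of x.)

7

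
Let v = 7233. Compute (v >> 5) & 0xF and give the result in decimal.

2

v = 1110001000001
Shift right by 5: 11100010
Mask low 4 bits: 0010 = 2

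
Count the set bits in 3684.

3684 = 111001100100
Count the 1s: 1 + 1 + 1 + 1 + 1 + 1 = 6

6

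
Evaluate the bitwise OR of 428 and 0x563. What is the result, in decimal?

1519

428 = 00110101100
0x563 = 10101100011
 OR → 10111101111 = 1519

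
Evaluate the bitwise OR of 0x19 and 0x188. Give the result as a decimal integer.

409

0x19 = 000011001
0x188 = 110001000
 OR → 110011001 = 409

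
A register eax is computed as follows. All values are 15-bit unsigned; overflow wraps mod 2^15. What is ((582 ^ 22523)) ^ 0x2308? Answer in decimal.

30389

582 = 000001001000110
22523 = 101011111111011
→ ^ → 101010110111101 = 21949
0x2308 = 010001100001000
→ ^ → 111011010110101 = 30389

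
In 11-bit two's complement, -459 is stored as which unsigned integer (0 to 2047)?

459 in 11 bits: 00111001011
Invert: 11000110100
Add 1:  11000110101 = 1589
(Check: 2^11 - 459 = 2048 - 459 = 1589.)

1589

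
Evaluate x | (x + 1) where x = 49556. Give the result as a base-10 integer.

49557

x = 1100000110010100 = 49556
x + 1 = 1100000110010101
OR    = 1100000110010101 = 49557
(x | (x + 1) sets the lowest cleared bit.)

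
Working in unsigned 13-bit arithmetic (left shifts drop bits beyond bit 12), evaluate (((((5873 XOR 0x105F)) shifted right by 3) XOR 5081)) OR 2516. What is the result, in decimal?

7132

5873 = 1011011110001
0x105F = 1000001011111
→ XOR → 0011010101110 = 1710
→ shifted right by 3 → 0000011010101 = 213
5081 = 1001111011001
→ XOR → 1001100001100 = 4876
2516 = 0100111010100
→ OR → 1101111011100 = 7132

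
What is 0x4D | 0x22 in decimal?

0x4D = 1001101
0x22 = 0100010
 OR → 1101111 = 111

111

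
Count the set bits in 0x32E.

0x32E = 1100101110
Count the 1s: 1 + 1 + 1 + 1 + 1 + 1 = 6

6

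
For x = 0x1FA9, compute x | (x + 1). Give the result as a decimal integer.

8107

x = 1111110101001 = 8105
x + 1 = 1111110101010
OR    = 1111110101011 = 8107
(x | (x + 1) sets the lowest cleared bit.)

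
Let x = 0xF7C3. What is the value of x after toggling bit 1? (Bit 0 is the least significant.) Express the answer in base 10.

63425

x = 1111011111000011
bit 1 is currently 1; toggle it via x ^ (1 << 1) = x ^ 2
→ 1111011111000001 = 63425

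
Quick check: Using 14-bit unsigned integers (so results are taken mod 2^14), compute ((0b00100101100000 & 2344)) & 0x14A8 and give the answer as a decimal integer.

32

0b00100101100000 = 00100101100000
2344 = 00100100101000
→ & → 00100100100000 = 2336
0x14A8 = 01010010101000
→ & → 00000000100000 = 32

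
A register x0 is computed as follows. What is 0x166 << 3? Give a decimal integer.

0x166 = 000101100110
shift left by 3 → 101100110000 = 2864
(equivalently, 358 × 2^3 = 358 × 8)

2864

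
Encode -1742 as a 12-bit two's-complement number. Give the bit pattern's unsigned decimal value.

1742 in 12 bits: 011011001110
Invert: 100100110001
Add 1:  100100110010 = 2354
(Check: 2^12 - 1742 = 4096 - 1742 = 2354.)

2354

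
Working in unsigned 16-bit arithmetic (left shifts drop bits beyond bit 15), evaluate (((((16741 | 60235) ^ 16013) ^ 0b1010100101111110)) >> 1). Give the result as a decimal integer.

16741 = 0100000101100101
60235 = 1110101101001011
→ | → 1110101101101111 = 60271
16013 = 0011111010001101
→ ^ → 1101010111100010 = 54754
0b1010100101111110 = 1010100101111110
→ ^ → 0111110010011100 = 31900
→ >> 1 → 0011111001001110 = 15950

15950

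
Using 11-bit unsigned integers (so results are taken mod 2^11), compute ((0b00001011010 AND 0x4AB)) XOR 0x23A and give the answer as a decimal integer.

0b00001011010 = 00001011010
0x4AB = 10010101011
→ AND → 00000001010 = 10
0x23A = 01000111010
→ XOR → 01000110000 = 560

560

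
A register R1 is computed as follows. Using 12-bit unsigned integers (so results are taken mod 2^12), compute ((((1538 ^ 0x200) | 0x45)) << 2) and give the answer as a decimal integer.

1538 = 011000000010
0x200 = 001000000000
→ ^ → 010000000010 = 1026
0x45 = 000001000101
→ | → 010001000111 = 1095
→ << 2 (mod 2^12) → 000100011100 = 284

284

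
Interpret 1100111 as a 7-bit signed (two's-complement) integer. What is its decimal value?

-25

pattern = 1100111 (MSB is 1 ⇒ negative)
Invert: 0011000, add 1 → 0011001 = 25, so the value is -25.
(Equivalently: 103 - 2^7 = 103 - 128 = -25.)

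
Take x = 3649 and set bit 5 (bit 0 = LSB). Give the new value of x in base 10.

x = 111001000001
bit 5 is currently 0; set it via x | (1 << 5) = x | 32
→ 111001100001 = 3681

3681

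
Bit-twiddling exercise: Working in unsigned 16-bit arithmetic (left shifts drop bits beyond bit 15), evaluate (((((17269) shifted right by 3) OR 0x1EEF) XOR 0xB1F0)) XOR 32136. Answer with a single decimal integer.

17269 = 0100001101110101
→ shifted right by 3 → 0000100001101110 = 2158
0x1EEF = 0001111011101111
→ OR → 0001111011101111 = 7919
0xB1F0 = 1011000111110000
→ XOR → 1010111100011111 = 44831
32136 = 0111110110001000
→ XOR → 1101001010010111 = 53911

53911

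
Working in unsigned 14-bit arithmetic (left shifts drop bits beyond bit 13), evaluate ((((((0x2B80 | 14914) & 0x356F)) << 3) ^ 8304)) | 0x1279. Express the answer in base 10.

14969

0x2B80 = 10101110000000
14914 = 11101001000010
→ | → 11101111000010 = 15298
0x356F = 11010101101111
→ & → 11000101000010 = 12610
→ << 3 (mod 2^14) → 00101000010000 = 2576
8304 = 10000001110000
→ ^ → 10101001100000 = 10848
0x1279 = 01001001111001
→ | → 11101001111001 = 14969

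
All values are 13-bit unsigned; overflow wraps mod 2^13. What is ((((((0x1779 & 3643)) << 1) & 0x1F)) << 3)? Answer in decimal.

0x1779 = 1011101111001
3643 = 0111000111011
→ & → 0011000111001 = 1593
→ << 1 (mod 2^13) → 0110001110010 = 3186
0x1F = 0000000011111
→ & → 0000000010010 = 18
→ << 3 (mod 2^13) → 0000010010000 = 144

144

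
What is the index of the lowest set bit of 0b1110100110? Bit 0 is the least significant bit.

1

0b1110100110 = 1110100110
Trailing zeros: 1, so the lowest set bit is bit 1 (value 2).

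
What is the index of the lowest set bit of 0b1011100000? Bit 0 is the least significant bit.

5

0b1011100000 = 1011100000
Trailing zeros: 5, so the lowest set bit is bit 5 (value 32).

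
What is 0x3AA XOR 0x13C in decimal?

0x3AA = 1110101010
0x13C = 0100111100
XOR → 1010010110 = 662

662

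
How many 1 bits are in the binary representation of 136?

136 = 10001000
Count the 1s: 1 + 1 = 2

2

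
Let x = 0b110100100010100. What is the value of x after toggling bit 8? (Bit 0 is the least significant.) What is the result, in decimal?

26644

x = 110100100010100
bit 8 is currently 1; toggle it via x ^ (1 << 8) = x ^ 256
→ 110100000010100 = 26644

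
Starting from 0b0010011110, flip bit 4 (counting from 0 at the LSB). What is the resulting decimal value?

x = 0010011110
bit 4 is currently 1; toggle it via x ^ (1 << 4) = x ^ 16
→ 0010001110 = 142

142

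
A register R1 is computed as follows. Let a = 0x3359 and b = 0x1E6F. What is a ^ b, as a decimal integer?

0x3359 = 11001101011001
0x1E6F = 01111001101111
XOR → 10110100110110 = 11574

11574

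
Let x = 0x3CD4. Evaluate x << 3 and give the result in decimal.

124576

0x3CD4 = 00011110011010100
shift left by 3 → 11110011010100000 = 124576
(equivalently, 15572 × 2^3 = 15572 × 8)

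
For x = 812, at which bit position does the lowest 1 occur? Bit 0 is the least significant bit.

2

812 = 1100101100
Trailing zeros: 2, so the lowest set bit is bit 2 (value 4).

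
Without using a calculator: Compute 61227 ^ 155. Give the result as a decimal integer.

61360

61227 = 1110111100101011
155 = 0000000010011011
XOR → 1110111110110000 = 61360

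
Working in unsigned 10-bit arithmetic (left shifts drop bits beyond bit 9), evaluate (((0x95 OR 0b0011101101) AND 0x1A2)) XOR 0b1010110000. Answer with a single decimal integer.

0x95 = 0010010101
0b0011101101 = 0011101101
→ OR → 0011111101 = 253
0x1A2 = 0110100010
→ AND → 0010100000 = 160
0b1010110000 = 1010110000
→ XOR → 1000010000 = 528

528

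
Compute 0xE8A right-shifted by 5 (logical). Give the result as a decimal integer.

0xE8A = 111010001010
shift right by 5 → 000001110100 = 116
(equivalently, floor(3722 / 32))

116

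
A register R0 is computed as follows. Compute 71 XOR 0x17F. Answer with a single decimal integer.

71 = 001000111
0x17F = 101111111
XOR → 100111000 = 312

312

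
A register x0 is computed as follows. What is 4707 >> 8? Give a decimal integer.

18

4707 = 1001001100011
shift right by 8 → 0000000010010 = 18
(equivalently, floor(4707 / 256))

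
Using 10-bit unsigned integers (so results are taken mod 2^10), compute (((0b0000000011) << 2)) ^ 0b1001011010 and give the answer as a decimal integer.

598

0b0000000011 = 0000000011
→ << 2 (mod 2^10) → 0000001100 = 12
0b1001011010 = 1001011010
→ ^ → 1001010110 = 598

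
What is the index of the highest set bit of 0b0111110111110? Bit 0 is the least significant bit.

0b0111110111110 = 111110111110
The topmost 1 is at position 11 (since 2^11 = 2048 ≤ 4030 < 4096).

11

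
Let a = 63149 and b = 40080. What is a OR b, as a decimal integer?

65213

63149 = 1111011010101101
40080 = 1001110010010000
 OR → 1111111010111101 = 65213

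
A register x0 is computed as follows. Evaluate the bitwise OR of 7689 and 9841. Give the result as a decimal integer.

7689 = 01111000001001
9841 = 10011001110001
 OR → 11111001111001 = 15993

15993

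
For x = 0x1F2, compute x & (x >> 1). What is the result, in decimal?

x = 111110010 = 498
x>>1 = 011111001
AND  = 011110000 = 240
(x & (x >> 1) has a 1 wherever x has two consecutive 1 bits.)

240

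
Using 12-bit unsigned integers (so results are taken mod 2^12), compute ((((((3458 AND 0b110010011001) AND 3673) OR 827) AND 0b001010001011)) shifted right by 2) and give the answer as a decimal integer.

130

3458 = 110110000010
0b110010011001 = 110010011001
→ AND → 110010000000 = 3200
3673 = 111001011001
→ AND → 110000000000 = 3072
827 = 001100111011
→ OR → 111100111011 = 3899
0b001010001011 = 001010001011
→ AND → 001000001011 = 523
→ shifted right by 2 → 000010000010 = 130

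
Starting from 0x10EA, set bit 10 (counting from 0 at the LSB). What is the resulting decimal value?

x = 01000011101010
bit 10 is currently 0; set it via x | (1 << 10) = x | 1024
→ 01010011101010 = 5354

5354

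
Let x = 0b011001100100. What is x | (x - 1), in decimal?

1639

x = 11001100100 = 1636
x - 1 = 11001100011
OR    = 11001100111 = 1639
(x | (x - 1) sets all bits below the lowest set bit.)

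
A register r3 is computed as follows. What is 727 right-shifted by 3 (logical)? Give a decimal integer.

727 = 1011010111
shift right by 3 → 0001011010 = 90
(equivalently, floor(727 / 8))

90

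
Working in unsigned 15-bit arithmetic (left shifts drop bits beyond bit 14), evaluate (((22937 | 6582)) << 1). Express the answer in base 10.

13182

22937 = 101100110011001
6582 = 001100110110110
→ | → 101100110111111 = 22975
→ << 1 (mod 2^15) → 011001101111110 = 13182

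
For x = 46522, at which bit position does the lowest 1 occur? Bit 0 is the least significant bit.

1

46522 = 1011010110111010
Trailing zeros: 1, so the lowest set bit is bit 1 (value 2).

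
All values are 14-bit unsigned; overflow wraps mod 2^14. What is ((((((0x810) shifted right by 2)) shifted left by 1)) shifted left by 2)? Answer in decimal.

0x810 = 00100000010000
→ shifted right by 2 → 00001000000100 = 516
→ shifted left by 1 (mod 2^14) → 00010000001000 = 1032
→ shifted left by 2 (mod 2^14) → 01000000100000 = 4128

4128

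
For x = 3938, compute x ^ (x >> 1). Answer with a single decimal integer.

x = 111101100010 = 3938
x>>1 = 011110110001
XOR  = 100011010011 = 2259
(x ^ (x >> 1) gives the standard binary-reflected Gray code of x.)

2259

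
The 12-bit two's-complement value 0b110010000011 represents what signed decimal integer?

pattern = 110010000011 (MSB is 1 ⇒ negative)
Invert: 001101111100, add 1 → 001101111101 = 893, so the value is -893.
(Equivalently: 3203 - 2^12 = 3203 - 4096 = -893.)

-893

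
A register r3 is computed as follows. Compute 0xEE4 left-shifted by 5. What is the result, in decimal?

0xEE4 = 00000111011100100
shift left by 5 → 11101110010000000 = 121984
(equivalently, 3812 × 2^5 = 3812 × 32)

121984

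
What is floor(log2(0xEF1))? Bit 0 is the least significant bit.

0xEF1 = 111011110001
The topmost 1 is at position 11 (since 2^11 = 2048 ≤ 3825 < 4096).

11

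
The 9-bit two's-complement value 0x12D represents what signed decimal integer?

pattern = 100101101 (MSB is 1 ⇒ negative)
Invert: 011010010, add 1 → 011010011 = 211, so the value is -211.
(Equivalently: 301 - 2^9 = 301 - 512 = -211.)

-211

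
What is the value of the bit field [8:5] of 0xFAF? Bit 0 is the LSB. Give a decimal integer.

v = 00111110101111
Shift right by 5: 001111101
Mask low 4 bits: 1101 = 13

13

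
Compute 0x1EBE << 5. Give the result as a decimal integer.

251840

0x1EBE = 000001111010111110
shift left by 5 → 111101011111000000 = 251840
(equivalently, 7870 × 2^5 = 7870 × 32)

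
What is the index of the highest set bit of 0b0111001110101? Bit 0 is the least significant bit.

11

0b0111001110101 = 111001110101
The topmost 1 is at position 11 (since 2^11 = 2048 ≤ 3701 < 4096).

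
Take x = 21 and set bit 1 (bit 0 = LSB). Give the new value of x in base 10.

x = 000010101
bit 1 is currently 0; set it via x | (1 << 1) = x | 2
→ 000010111 = 23

23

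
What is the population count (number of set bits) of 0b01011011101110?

9

n = 1011011101110
Count the 1s: 1 + 1 + 1 + 1 + 1 + 1 + 1 + 1 + 1 = 9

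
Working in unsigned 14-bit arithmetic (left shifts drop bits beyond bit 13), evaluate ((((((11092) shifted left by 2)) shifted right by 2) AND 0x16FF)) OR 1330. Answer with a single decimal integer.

11092 = 10101101010100
→ shifted left by 2 (mod 2^14) → 10110101010000 = 11600
→ shifted right by 2 → 00101101010100 = 2900
0x16FF = 01011011111111
→ AND → 00001001010100 = 596
1330 = 00010100110010
→ OR → 00011101110110 = 1910

1910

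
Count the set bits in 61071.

11

61071 = 1110111010001111
Count the 1s: 1 + 1 + 1 + 1 + 1 + 1 + 1 + 1 + 1 + 1 + 1 = 11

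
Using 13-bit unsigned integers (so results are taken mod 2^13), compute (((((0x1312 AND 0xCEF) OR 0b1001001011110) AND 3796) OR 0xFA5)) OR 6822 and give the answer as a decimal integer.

0x1312 = 1001100010010
0xCEF = 0110011101111
→ AND → 0000000000010 = 2
0b1001001011110 = 1001001011110
→ OR → 1001001011110 = 4702
3796 = 0111011010100
→ AND → 0001001010100 = 596
0xFA5 = 0111110100101
→ OR → 0111111110101 = 4085
6822 = 1101010100110
→ OR → 1111111110111 = 8183

8183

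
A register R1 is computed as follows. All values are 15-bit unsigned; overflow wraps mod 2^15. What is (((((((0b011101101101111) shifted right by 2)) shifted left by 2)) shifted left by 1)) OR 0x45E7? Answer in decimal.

30719

0b011101101101111 = 011101101101111
→ shifted right by 2 → 000111011011011 = 3803
→ shifted left by 2 (mod 2^15) → 011101101101100 = 15212
→ shifted left by 1 (mod 2^15) → 111011011011000 = 30424
0x45E7 = 100010111100111
→ OR → 111011111111111 = 30719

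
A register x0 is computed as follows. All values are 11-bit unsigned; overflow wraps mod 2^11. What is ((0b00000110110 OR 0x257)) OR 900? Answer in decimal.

0b00000110110 = 00000110110
0x257 = 01001010111
→ OR → 01001110111 = 631
900 = 01110000100
→ OR → 01111110111 = 1015

1015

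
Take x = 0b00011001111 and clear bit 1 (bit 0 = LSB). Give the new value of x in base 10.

205

x = 00011001111
bit 1 is currently 1; clear it via x & ~(1 << 1) = x & ~2
→ 00011001101 = 205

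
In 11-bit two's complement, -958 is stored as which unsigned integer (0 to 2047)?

1090

958 in 11 bits: 01110111110
Invert: 10001000001
Add 1:  10001000010 = 1090
(Check: 2^11 - 958 = 2048 - 958 = 1090.)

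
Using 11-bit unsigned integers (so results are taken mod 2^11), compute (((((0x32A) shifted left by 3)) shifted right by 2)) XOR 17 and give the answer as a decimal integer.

0x32A = 01100101010
→ shifted left by 3 (mod 2^11) → 00101010000 = 336
→ shifted right by 2 → 00001010100 = 84
17 = 00000010001
→ XOR → 00001000101 = 69

69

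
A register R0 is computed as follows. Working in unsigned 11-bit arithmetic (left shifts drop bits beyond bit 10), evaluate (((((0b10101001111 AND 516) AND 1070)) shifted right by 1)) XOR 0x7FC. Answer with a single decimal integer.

0b10101001111 = 10101001111
516 = 01000000100
→ AND → 00000000100 = 4
1070 = 10000101110
→ AND → 00000000100 = 4
→ shifted right by 1 → 00000000010 = 2
0x7FC = 11111111100
→ XOR → 11111111110 = 2046

2046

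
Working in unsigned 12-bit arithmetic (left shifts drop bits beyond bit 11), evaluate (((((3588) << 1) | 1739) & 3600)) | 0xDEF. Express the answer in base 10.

4079

3588 = 111000000100
→ << 1 (mod 2^12) → 110000001000 = 3080
1739 = 011011001011
→ | → 111011001011 = 3787
3600 = 111000010000
→ & → 111000000000 = 3584
0xDEF = 110111101111
→ | → 111111101111 = 4079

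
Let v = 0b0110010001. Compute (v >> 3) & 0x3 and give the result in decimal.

2

v = 0110010001
Shift right by 3: 0110010
Mask low 2 bits: 10 = 2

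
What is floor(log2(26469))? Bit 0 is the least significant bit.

26469 = 110011101100101
The topmost 1 is at position 14 (since 2^14 = 16384 ≤ 26469 < 32768).

14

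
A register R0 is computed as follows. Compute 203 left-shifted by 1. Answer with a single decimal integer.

203 = 011001011
shift left by 1 → 110010110 = 406
(equivalently, 203 × 2^1 = 203 × 2)

406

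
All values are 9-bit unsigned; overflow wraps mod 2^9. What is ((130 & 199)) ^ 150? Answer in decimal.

130 = 010000010
199 = 011000111
→ & → 010000010 = 130
150 = 010010110
→ ^ → 000010100 = 20

20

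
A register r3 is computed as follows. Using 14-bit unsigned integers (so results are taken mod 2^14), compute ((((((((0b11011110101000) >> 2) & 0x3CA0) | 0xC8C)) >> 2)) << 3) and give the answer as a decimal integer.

0b11011110101000 = 11011110101000
→ >> 2 → 00110111101010 = 3562
0x3CA0 = 11110010100000
→ & → 00110010100000 = 3232
0xC8C = 00110010001100
→ | → 00110010101100 = 3244
→ >> 2 → 00001100101011 = 811
→ << 3 (mod 2^14) → 01100101011000 = 6488

6488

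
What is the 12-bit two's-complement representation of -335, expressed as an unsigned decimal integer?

335 in 12 bits: 000101001111
Invert: 111010110000
Add 1:  111010110001 = 3761
(Check: 2^12 - 335 = 4096 - 335 = 3761.)

3761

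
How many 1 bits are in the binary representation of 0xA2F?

7

0xA2F = 101000101111
Count the 1s: 1 + 1 + 1 + 1 + 1 + 1 + 1 = 7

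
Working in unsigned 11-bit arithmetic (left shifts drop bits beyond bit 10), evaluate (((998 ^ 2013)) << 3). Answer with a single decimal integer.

472

998 = 01111100110
2013 = 11111011101
→ ^ → 10000111011 = 1083
→ << 3 (mod 2^11) → 00111011000 = 472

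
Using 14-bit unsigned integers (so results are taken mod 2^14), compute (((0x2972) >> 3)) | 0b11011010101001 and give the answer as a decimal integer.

0x2972 = 10100101110010
→ >> 3 → 00010100101110 = 1326
0b11011010101001 = 11011010101001
→ | → 11011110101111 = 14255

14255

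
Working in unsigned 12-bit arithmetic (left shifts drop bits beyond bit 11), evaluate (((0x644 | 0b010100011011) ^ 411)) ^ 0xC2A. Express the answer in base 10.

2798

0x644 = 011001000100
0b010100011011 = 010100011011
→ | → 011101011111 = 1887
411 = 000110011011
→ ^ → 011011000100 = 1732
0xC2A = 110000101010
→ ^ → 101011101110 = 2798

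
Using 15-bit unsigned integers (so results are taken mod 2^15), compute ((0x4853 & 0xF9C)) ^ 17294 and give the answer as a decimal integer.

0x4853 = 100100001010011
0xF9C = 000111110011100
→ & → 000100000010000 = 2064
17294 = 100001110001110
→ ^ → 100101110011110 = 19358

19358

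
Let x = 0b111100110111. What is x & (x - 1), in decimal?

3894

x = 111100110111 = 3895
x - 1 = 111100110110
AND   = 111100110110 = 3894
(x & (x - 1) clears the lowest set bit of x.)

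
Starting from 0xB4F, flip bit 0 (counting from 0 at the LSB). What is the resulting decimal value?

2894

x = 0101101001111
bit 0 is currently 1; toggle it via x ^ (1 << 0) = x ^ 1
→ 0101101001110 = 2894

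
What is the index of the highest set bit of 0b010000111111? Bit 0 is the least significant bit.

10

0b010000111111 = 10000111111
The topmost 1 is at position 10 (since 2^10 = 1024 ≤ 1087 < 2048).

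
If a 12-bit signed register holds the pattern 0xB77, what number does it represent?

pattern = 101101110111 (MSB is 1 ⇒ negative)
Invert: 010010001000, add 1 → 010010001001 = 1161, so the value is -1161.
(Equivalently: 2935 - 2^12 = 2935 - 4096 = -1161.)

-1161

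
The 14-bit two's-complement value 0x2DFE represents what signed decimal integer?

pattern = 10110111111110 (MSB is 1 ⇒ negative)
Invert: 01001000000001, add 1 → 01001000000010 = 4610, so the value is -4610.
(Equivalently: 11774 - 2^14 = 11774 - 16384 = -4610.)

-4610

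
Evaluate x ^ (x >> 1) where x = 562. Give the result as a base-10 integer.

811

x = 1000110010 = 562
x>>1 = 0100011001
XOR  = 1100101011 = 811
(x ^ (x >> 1) gives the standard binary-reflected Gray code of x.)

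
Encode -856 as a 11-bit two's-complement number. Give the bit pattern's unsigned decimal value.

856 in 11 bits: 01101011000
Invert: 10010100111
Add 1:  10010101000 = 1192
(Check: 2^11 - 856 = 2048 - 856 = 1192.)

1192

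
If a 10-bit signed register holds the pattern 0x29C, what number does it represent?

pattern = 1010011100 (MSB is 1 ⇒ negative)
Invert: 0101100011, add 1 → 0101100100 = 356, so the value is -356.
(Equivalently: 668 - 2^10 = 668 - 1024 = -356.)

-356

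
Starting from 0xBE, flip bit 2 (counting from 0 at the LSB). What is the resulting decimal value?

x = 10111110
bit 2 is currently 1; toggle it via x ^ (1 << 2) = x ^ 4
→ 10111010 = 186

186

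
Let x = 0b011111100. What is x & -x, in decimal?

x = 11111100 = 252
-x (two's complement) = …00000100
AND   = 00000100 = 4
(x & -x isolates the lowest set bit of x.)

4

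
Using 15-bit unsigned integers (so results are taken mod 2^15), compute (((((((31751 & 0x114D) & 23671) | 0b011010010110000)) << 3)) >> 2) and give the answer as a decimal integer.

2410

31751 = 111110000000111
0x114D = 001000101001101
→ & → 001000000000101 = 4101
23671 = 101110001110111
→ & → 001000000000101 = 4101
0b011010010110000 = 011010010110000
→ | → 011010010110101 = 13493
→ << 3 (mod 2^15) → 010010110101000 = 9640
→ >> 2 → 000100101101010 = 2410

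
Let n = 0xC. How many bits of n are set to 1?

0xC = 1100
Count the 1s: 1 + 1 = 2

2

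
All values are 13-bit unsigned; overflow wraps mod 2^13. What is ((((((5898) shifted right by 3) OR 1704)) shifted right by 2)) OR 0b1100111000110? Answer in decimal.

5898 = 1011100001010
→ shifted right by 3 → 0001011100001 = 737
1704 = 0011010101000
→ OR → 0011011101001 = 1769
→ shifted right by 2 → 0000110111010 = 442
0b1100111000110 = 1100111000110
→ OR → 1100111111110 = 6654

6654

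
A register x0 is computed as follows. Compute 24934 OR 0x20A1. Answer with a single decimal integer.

24934 = 110000101100110
0x20A1 = 010000010100001
 OR → 110000111100111 = 25063

25063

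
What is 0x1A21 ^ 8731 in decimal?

0x1A21 = 01101000100001
8731 = 10001000011011
XOR → 11100000111010 = 14394

14394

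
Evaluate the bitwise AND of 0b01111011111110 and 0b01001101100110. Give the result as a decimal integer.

a = 1111011111110
b = 1001101100110
AND → 1001001100110 = 4710

4710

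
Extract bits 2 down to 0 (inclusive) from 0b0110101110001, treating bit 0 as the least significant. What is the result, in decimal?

v = 0110101110001
Shift right by 0: 0110101110001
Mask low 3 bits: 001 = 1

1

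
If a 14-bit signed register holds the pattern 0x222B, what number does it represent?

-7637

pattern = 10001000101011 (MSB is 1 ⇒ negative)
Invert: 01110111010100, add 1 → 01110111010101 = 7637, so the value is -7637.
(Equivalently: 8747 - 2^14 = 8747 - 16384 = -7637.)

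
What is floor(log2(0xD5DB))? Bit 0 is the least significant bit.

0xD5DB = 1101010111011011
The topmost 1 is at position 15 (since 2^15 = 32768 ≤ 54747 < 65536).

15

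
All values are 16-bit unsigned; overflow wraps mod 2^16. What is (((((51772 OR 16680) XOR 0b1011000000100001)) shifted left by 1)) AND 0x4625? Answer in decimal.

17952

51772 = 1100101000111100
16680 = 0100000100101000
→ OR → 1100101100111100 = 52028
0b1011000000100001 = 1011000000100001
→ XOR → 0111101100011101 = 31517
→ shifted left by 1 (mod 2^16) → 1111011000111010 = 63034
0x4625 = 0100011000100101
→ AND → 0100011000100000 = 17952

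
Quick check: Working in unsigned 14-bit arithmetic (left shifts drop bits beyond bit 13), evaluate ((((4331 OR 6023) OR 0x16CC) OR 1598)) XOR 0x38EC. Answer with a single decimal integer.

4331 = 01000011101011
6023 = 01011110000111
→ OR → 01011111101111 = 6127
0x16CC = 01011011001100
→ OR → 01011111101111 = 6127
1598 = 00011000111110
→ OR → 01011111111111 = 6143
0x38EC = 11100011101100
→ XOR → 10111100010011 = 12051

12051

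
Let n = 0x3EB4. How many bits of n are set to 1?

9

0x3EB4 = 11111010110100
Count the 1s: 1 + 1 + 1 + 1 + 1 + 1 + 1 + 1 + 1 = 9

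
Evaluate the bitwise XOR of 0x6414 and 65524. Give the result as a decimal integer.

39904

0x6414 = 0110010000010100
65524 = 1111111111110100
XOR → 1001101111100000 = 39904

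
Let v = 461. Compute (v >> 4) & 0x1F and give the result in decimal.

28

v = 000111001101
Shift right by 4: 00011100
Mask low 5 bits: 11100 = 28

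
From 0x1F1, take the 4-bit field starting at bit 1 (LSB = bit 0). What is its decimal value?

v = 0111110001
Shift right by 1: 011111000
Mask low 4 bits: 1000 = 8

8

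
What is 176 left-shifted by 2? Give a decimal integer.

176 = 0010110000
shift left by 2 → 1011000000 = 704
(equivalently, 176 × 2^2 = 176 × 4)

704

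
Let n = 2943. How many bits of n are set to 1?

10

2943 = 101101111111
Count the 1s: 1 + 1 + 1 + 1 + 1 + 1 + 1 + 1 + 1 + 1 = 10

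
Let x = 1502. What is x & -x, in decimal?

x = 10111011110 = 1502
-x (two's complement) = …01000100010
AND   = 00000000010 = 2
(x & -x isolates the lowest set bit of x.)

2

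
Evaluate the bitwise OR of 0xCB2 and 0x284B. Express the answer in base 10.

0xCB2 = 00110010110010
0x284B = 10100001001011
 OR → 10110011111011 = 11515

11515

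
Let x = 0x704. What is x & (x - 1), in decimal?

1792

x = 11100000100 = 1796
x - 1 = 11100000011
AND   = 11100000000 = 1792
(x & (x - 1) clears the lowest set bit of x.)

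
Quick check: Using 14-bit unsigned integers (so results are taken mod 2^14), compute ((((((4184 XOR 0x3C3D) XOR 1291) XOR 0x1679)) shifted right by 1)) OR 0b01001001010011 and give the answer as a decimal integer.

8155

4184 = 01000001011000
0x3C3D = 11110000111101
→ XOR → 10110001100101 = 11365
1291 = 00010100001011
→ XOR → 10100101101110 = 10606
0x1679 = 01011001111001
→ XOR → 11111100010111 = 16151
→ shifted right by 1 → 01111110001011 = 8075
0b01001001010011 = 01001001010011
→ OR → 01111111011011 = 8155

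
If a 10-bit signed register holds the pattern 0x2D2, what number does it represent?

pattern = 1011010010 (MSB is 1 ⇒ negative)
Invert: 0100101101, add 1 → 0100101110 = 302, so the value is -302.
(Equivalently: 722 - 2^10 = 722 - 1024 = -302.)

-302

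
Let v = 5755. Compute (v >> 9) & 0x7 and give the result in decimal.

v = 1011001111011
Shift right by 9: 1011
Mask low 3 bits: 011 = 3

3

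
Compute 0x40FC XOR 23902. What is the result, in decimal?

0x40FC = 100000011111100
23902 = 101110101011110
XOR → 001110110100010 = 7586

7586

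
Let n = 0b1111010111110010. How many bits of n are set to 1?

n = 1111010111110010
Count the 1s: 1 + 1 + 1 + 1 + 1 + 1 + 1 + 1 + 1 + 1 + 1 = 11

11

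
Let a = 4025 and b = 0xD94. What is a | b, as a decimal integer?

4025 = 111110111001
0xD94 = 110110010100
 OR → 111110111101 = 4029

4029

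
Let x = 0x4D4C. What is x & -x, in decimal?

4

x = 100110101001100 = 19788
-x (two's complement) = …011001010110100
AND   = 000000000000100 = 4
(x & -x isolates the lowest set bit of x.)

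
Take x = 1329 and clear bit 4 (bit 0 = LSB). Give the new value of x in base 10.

1313

x = 10100110001
bit 4 is currently 1; clear it via x & ~(1 << 4) = x & ~16
→ 10100100001 = 1313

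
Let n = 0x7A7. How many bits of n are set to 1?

8

0x7A7 = 11110100111
Count the 1s: 1 + 1 + 1 + 1 + 1 + 1 + 1 + 1 = 8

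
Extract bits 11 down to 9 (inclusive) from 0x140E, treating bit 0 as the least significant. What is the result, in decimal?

2

v = 001010000001110
Shift right by 9: 001010
Mask low 3 bits: 010 = 2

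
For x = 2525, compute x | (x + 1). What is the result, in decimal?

2527

x = 100111011101 = 2525
x + 1 = 100111011110
OR    = 100111011111 = 2527
(x | (x + 1) sets the lowest cleared bit.)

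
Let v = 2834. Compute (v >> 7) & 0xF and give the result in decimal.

6

v = 101100010010
Shift right by 7: 10110
Mask low 4 bits: 0110 = 6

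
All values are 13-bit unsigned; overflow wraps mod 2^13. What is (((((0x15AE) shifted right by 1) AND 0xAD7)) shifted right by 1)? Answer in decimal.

1387

0x15AE = 1010110101110
→ shifted right by 1 → 0101011010111 = 2775
0xAD7 = 0101011010111
→ AND → 0101011010111 = 2775
→ shifted right by 1 → 0010101101011 = 1387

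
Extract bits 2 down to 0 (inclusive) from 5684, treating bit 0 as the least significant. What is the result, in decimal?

4

v = 1011000110100
Shift right by 0: 1011000110100
Mask low 3 bits: 100 = 4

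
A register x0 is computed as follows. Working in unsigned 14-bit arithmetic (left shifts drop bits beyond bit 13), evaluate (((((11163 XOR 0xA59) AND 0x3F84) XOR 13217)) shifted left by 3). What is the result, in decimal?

11163 = 10101110011011
0xA59 = 00101001011001
→ XOR → 10000111000010 = 8642
0x3F84 = 11111110000100
→ AND → 10000110000000 = 8576
13217 = 11001110100001
→ XOR → 01001000100001 = 4641
→ shifted left by 3 (mod 2^14) → 01000100001000 = 4360

4360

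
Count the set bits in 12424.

12424 = 11000010001000
Count the 1s: 1 + 1 + 1 + 1 = 4

4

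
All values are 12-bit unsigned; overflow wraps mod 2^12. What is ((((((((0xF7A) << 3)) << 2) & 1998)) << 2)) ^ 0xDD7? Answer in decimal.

215

0xF7A = 111101111010
→ << 3 (mod 2^12) → 101111010000 = 3024
→ << 2 (mod 2^12) → 111101000000 = 3904
1998 = 011111001110
→ & → 011101000000 = 1856
→ << 2 (mod 2^12) → 110100000000 = 3328
0xDD7 = 110111010111
→ ^ → 000011010111 = 215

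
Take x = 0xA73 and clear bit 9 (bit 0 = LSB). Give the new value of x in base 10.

x = 101001110011
bit 9 is currently 1; clear it via x & ~(1 << 9) = x & ~512
→ 100001110011 = 2163

2163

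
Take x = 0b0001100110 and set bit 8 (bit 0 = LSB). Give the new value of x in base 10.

358

x = 0001100110
bit 8 is currently 0; set it via x | (1 << 8) = x | 256
→ 0101100110 = 358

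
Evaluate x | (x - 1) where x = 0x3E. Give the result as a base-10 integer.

63

x = 111110 = 62
x - 1 = 111101
OR    = 111111 = 63
(x | (x - 1) sets all bits below the lowest set bit.)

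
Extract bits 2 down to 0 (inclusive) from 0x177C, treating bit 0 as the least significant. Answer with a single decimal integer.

v = 001011101111100
Shift right by 0: 001011101111100
Mask low 3 bits: 100 = 4

4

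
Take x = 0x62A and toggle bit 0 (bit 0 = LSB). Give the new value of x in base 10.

x = 11000101010
bit 0 is currently 0; toggle it via x ^ (1 << 0) = x ^ 1
→ 11000101011 = 1579

1579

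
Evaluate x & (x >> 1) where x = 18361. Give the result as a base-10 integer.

920

x = 100011110111001 = 18361
x>>1 = 010001111011100
AND  = 000001110011000 = 920
(x & (x >> 1) has a 1 wherever x has two consecutive 1 bits.)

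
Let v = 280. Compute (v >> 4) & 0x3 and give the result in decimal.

v = 00100011000
Shift right by 4: 0010001
Mask low 2 bits: 01 = 1

1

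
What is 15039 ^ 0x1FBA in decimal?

9477

15039 = 11101010111111
0x1FBA = 01111110111010
XOR → 10010100000101 = 9477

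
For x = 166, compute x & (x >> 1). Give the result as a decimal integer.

x = 10100110 = 166
x>>1 = 01010011
AND  = 00000010 = 2
(x & (x >> 1) has a 1 wherever x has two consecutive 1 bits.)

2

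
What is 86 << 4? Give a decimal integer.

86 = 00001010110
shift left by 4 → 10101100000 = 1376
(equivalently, 86 × 2^4 = 86 × 16)

1376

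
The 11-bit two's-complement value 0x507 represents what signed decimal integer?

pattern = 10100000111 (MSB is 1 ⇒ negative)
Invert: 01011111000, add 1 → 01011111001 = 761, so the value is -761.
(Equivalently: 1287 - 2^11 = 1287 - 2048 = -761.)

-761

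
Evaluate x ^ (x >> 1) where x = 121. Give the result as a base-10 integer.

69

x = 1111001 = 121
x>>1 = 0111100
XOR  = 1000101 = 69
(x ^ (x >> 1) gives the standard binary-reflected Gray code of x.)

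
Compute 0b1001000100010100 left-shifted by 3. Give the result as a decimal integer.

x = 0001001000100010100
shift left by 3 → 1001000100010100000 = 297120
(equivalently, 37140 × 2^3 = 37140 × 8)

297120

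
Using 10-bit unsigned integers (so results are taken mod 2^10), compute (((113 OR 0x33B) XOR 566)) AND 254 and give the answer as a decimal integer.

76

113 = 0001110001
0x33B = 1100111011
→ OR → 1101111011 = 891
566 = 1000110110
→ XOR → 0101001101 = 333
254 = 0011111110
→ AND → 0001001100 = 76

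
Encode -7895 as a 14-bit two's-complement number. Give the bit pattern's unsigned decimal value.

7895 in 14 bits: 01111011010111
Invert: 10000100101000
Add 1:  10000100101001 = 8489
(Check: 2^14 - 7895 = 16384 - 7895 = 8489.)

8489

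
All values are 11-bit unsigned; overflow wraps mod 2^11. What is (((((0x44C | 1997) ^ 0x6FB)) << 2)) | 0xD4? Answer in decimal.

1244

0x44C = 10001001100
1997 = 11111001101
→ | → 11111001101 = 1997
0x6FB = 11011111011
→ ^ → 00100110110 = 310
→ << 2 (mod 2^11) → 10011011000 = 1240
0xD4 = 00011010100
→ | → 10011011100 = 1244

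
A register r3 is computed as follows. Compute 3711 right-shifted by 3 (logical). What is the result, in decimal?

463

3711 = 111001111111
shift right by 3 → 000111001111 = 463
(equivalently, floor(3711 / 8))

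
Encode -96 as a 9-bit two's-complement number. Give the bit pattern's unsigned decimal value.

96 in 9 bits: 001100000
Invert: 110011111
Add 1:  110100000 = 416
(Check: 2^9 - 96 = 512 - 96 = 416.)

416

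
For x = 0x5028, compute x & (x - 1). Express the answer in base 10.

20512

x = 101000000101000 = 20520
x - 1 = 101000000100111
AND   = 101000000100000 = 20512
(x & (x - 1) clears the lowest set bit of x.)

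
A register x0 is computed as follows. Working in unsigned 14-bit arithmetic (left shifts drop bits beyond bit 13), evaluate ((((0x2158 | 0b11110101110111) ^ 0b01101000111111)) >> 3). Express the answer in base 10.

1256

0x2158 = 10000101011000
0b11110101110111 = 11110101110111
→ | → 11110101111111 = 15743
0b01101000111111 = 01101000111111
→ ^ → 10011101000000 = 10048
→ >> 3 → 00010011101000 = 1256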